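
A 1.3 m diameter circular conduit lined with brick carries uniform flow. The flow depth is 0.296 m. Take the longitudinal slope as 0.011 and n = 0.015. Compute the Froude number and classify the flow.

supercritical

For a circular section of diameter D = 1.3 m at depth y = 0.296 m, the central angle is θ = 2 arccos(1 − 2y/D) = 1.99 rad. Then A = (D²/8)(θ − sin θ) = 0.2273 m² and P = Dθ/2 = 1.293 m.
Hydraulic radius R = A/P = 0.2273/1.293 = 0.1758 m.
V = (1/n) R^(2/3) √S = (1/0.015) × 0.1758^(2/3) × √0.011 = 2.194 m/s. Hydraulic depth D_h = A/T = 0.2273/1.09 = 0.2085 m.
Froude number Fr = V/√(g·D_h) = 2.194/√(9.81×0.2085) = 1.53, which is greater than 1, so the flow is supercritical.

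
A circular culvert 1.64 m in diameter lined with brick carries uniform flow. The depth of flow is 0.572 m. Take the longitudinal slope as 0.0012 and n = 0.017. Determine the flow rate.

Q = 0.621 m³/s

For a circular section of diameter D = 1.64 m at depth y = 0.572 m, the central angle is θ = 2 arccos(1 − 2y/D) = 2.527 rad. Then A = (D²/8)(θ − sin θ) = 0.6558 m² and P = Dθ/2 = 2.072 m.
Hydraulic radius R = A/P = 0.6558/2.072 = 0.3165 m.
Manning's equation: Q = (1/n) A R^(2/3) S^(1/2) = (1/0.017) × 0.6558 × 0.3165^(2/3) × 0.0012^(1/2) = 0.621 m³/s.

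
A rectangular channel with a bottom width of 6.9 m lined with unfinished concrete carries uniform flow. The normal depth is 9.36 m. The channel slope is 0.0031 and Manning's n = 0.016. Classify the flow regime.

Flow area A = b·y = 6.9 × 9.36 = 64.58 m². Wetted perimeter P = b + 2y = 6.9 + 2×9.36 = 25.62 m.
Hydraulic radius R = A/P = 64.58/25.62 = 2.521 m.
V = (1/n) R^(2/3) √S = (1/0.016) × 2.521^(2/3) × √0.0031 = 6.446 m/s. Hydraulic depth D_h = A/T = 64.58/6.9 = 9.36 m.
Froude number Fr = V/√(g·D_h) = 6.446/√(9.81×9.36) = 0.673, which is less than 1, so the flow is subcritical.

subcritical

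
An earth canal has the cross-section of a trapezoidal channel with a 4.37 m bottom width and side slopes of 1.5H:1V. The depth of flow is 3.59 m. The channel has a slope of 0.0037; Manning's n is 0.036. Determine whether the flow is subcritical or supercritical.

subcritical

With bottom width b = 4.37 m and side slope z = 1.5: A = (b + zy)y = (4.37 + 1.5×3.59)×3.59 = 35.02 m²; P = b + 2y√(1+z²) = 4.37 + 2×3.59×1.803 = 17.31 m.
Hydraulic radius R = A/P = 35.02/17.31 = 2.023 m.
V = (1/n) R^(2/3) √S = (1/0.036) × 2.023^(2/3) × √0.0037 = 2.702 m/s. Hydraulic depth D_h = A/T = 35.02/15.14 = 2.313 m.
Froude number Fr = V/√(g·D_h) = 2.702/√(9.81×2.313) = 0.567, which is less than 1, so the flow is subcritical.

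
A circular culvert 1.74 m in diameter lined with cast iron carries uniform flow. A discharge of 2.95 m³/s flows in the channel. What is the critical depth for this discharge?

y_c = 0.851 m

At critical depth, Q² T / (g A³) = 1, i.e. A³/T = Q²/g = 2.95²/9.81 = 0.8871.
Trying y = 0.756 m: A³/T = 0.5644 — short.
Trying y = 0.851 m: A³/T = 0.8878 — matches.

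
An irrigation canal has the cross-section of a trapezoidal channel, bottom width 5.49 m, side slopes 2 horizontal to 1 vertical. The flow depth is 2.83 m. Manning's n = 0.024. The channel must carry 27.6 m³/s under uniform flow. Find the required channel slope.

With bottom width b = 5.49 m and side slope z = 2: A = (b + zy)y = (5.49 + 2×2.83)×2.83 = 31.55 m²; P = b + 2y√(1+z²) = 5.49 + 2×2.83×2.236 = 18.15 m.
Hydraulic radius R = A/P = 31.55/18.15 = 1.739 m.
From Manning's equation, S = [nQ / (1 A R^(2/3))]² = [0.024 × 27.6 / (1 × 31.55 × 1.739^(2/3))]² = 0.000211.

S = 0.000211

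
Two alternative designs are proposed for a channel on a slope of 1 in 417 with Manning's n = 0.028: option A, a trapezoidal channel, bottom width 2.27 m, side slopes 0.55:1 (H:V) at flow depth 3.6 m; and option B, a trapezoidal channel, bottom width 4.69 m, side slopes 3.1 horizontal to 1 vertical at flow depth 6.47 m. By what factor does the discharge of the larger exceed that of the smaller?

18.5

Channel A: With bottom width b = 2.27 m and side slope z = 0.55: A = (b + zy)y = (2.27 + 0.55×3.6)×3.6 = 15.3 m²; P = b + 2y√(1+z²) = 2.27 + 2×3.6×1.141 = 10.49 m. Hydraulic radius R = A/P = 15.3/10.49 = 1.459 m. Q_A = (1/0.028)·15.3·1.459^(2/3)·√0.002398 = 34.42 m³/s.
Channel B: With bottom width b = 4.69 m and side slope z = 3.1: A = (b + zy)y = (4.69 + 3.1×6.47)×6.47 = 160.1 m²; P = b + 2y√(1+z²) = 4.69 + 2×6.47×3.257 = 46.84 m. Hydraulic radius R = A/P = 160.1/46.84 = 3.418 m. Q_B = (1/0.028)·160.1·3.418^(2/3)·√0.002398 = 635.4 m³/s.
The larger discharge is 635.4 m³/s and the smaller is 34.42 m³/s; the ratio is 18.5.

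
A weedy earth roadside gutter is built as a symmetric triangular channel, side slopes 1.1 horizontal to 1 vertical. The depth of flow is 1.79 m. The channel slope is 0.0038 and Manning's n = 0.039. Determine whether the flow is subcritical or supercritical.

subcritical

For a triangular section with side slope z = 1.1: A = zy² = 1.1×1.79² = 3.525 m²; P = 2y√(1+z²) = 2×1.79×1.487 = 5.322 m.
Hydraulic radius R = A/P = 3.525/5.322 = 0.6622 m.
V = (1/n) R^(2/3) √S = (1/0.039) × 0.6622^(2/3) × √0.0038 = 1.201 m/s. Hydraulic depth D_h = A/T = 3.525/3.938 = 0.895 m.
Froude number Fr = V/√(g·D_h) = 1.201/√(9.81×0.895) = 0.405, which is less than 1, so the flow is subcritical.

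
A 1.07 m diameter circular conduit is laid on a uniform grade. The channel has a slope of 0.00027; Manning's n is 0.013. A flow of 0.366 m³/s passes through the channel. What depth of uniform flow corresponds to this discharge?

y_n = 0.708 m

Manning's equation rearranged: A R^(2/3) = nQ / (1·√S) = 0.013 × 0.366 / (√0.00027) = 0.2896.
Try y = 0.62 m: A R^(2/3) = 0.2376 — low.
Try y = 0.708 m: A R^(2/3) = 0.2896 — matches.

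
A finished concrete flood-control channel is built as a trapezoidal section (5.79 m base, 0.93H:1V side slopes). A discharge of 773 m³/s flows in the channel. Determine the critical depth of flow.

At critical depth, Q² T / (g A³) = 1, i.e. A³/T = Q²/g = 773²/9.81 = 60910.
Trying y = 9.03 m: A³/T = 93110 — high.
Trying y = 6.34 m: A³/T = 23130 — low.
Trying y = 8.12 m: A³/T = 60850 — ≈ 60910.

y_c = 8.12 m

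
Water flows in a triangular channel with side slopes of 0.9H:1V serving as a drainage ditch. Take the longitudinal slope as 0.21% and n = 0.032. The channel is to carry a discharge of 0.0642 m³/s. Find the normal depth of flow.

Manning's equation rearranged: A R^(2/3) = nQ / (1·√S) = 0.032 × 0.0642 / (√0.0021) = 0.04483.
Try y = 0.295 m: A R^(2/3) = 0.01672 — short.
Try y = 0.52 m: A R^(2/3) = 0.07583 — over.
Try y = 0.427 m: A R^(2/3) = 0.04484 — matches.

y_n = 0.427 m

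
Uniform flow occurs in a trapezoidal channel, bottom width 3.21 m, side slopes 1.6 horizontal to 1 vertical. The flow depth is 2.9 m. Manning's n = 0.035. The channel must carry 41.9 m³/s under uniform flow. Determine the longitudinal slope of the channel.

S = 0.0022

With bottom width b = 3.21 m and side slope z = 1.6: A = (b + zy)y = (3.21 + 1.6×2.9)×2.9 = 22.76 m²; P = b + 2y√(1+z²) = 3.21 + 2×2.9×1.887 = 14.15 m.
Hydraulic radius R = A/P = 22.76/14.15 = 1.608 m.
From Manning's equation, S = [nQ / (1 A R^(2/3))]² = [0.035 × 41.9 / (1 × 22.76 × 1.608^(2/3))]² = 0.0022.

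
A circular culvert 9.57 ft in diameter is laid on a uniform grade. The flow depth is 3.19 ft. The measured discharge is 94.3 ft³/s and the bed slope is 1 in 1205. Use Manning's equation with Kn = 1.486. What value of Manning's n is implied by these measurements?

For a circular section of diameter D = 9.57 ft at depth y = 3.19 ft, the central angle is θ = 2 arccos(1 − 2y/D) = 2.462 rad. Then A = (D²/8)(θ − sin θ) = 20.99 ft² and P = Dθ/2 = 11.78 ft.
Hydraulic radius R = A/P = 20.99/11.78 = 1.782 ft.
Rearranging Manning's equation: n = (1.486/Q) A R^(2/3) S^(1/2) = (1.486/94.3) × 20.99 × 1.782^(2/3) × √0.0008299 = 0.014.

n = 0.014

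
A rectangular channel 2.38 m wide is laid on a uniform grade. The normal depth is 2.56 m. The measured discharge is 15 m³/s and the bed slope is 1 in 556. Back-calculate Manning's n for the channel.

n = 0.015

Flow area A = b·y = 2.38 × 2.56 = 6.093 m². Wetted perimeter P = b + 2y = 2.38 + 2×2.56 = 7.5 m.
Hydraulic radius R = A/P = 6.093/7.5 = 0.8124 m.
Rearranging Manning's equation: n = (1/Q) A R^(2/3) S^(1/2) = (1/15) × 6.093 × 0.8124^(2/3) × √0.001799 = 0.015.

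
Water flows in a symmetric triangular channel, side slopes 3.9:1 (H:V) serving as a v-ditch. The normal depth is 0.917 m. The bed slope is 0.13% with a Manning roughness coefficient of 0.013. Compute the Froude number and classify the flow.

For a triangular section with side slope z = 3.9: A = zy² = 3.9×0.917² = 3.279 m²; P = 2y√(1+z²) = 2×0.917×4.026 = 7.384 m.
Hydraulic radius R = A/P = 3.279/7.384 = 0.4441 m.
V = (1/n) R^(2/3) √S = (1/0.013) × 0.4441^(2/3) × √0.0013 = 1.614 m/s. Hydraulic depth D_h = A/T = 3.279/7.153 = 0.4585 m.
Froude number Fr = V/√(g·D_h) = 1.614/√(9.81×0.4585) = 0.761, which is less than 1, so the flow is subcritical.

subcritical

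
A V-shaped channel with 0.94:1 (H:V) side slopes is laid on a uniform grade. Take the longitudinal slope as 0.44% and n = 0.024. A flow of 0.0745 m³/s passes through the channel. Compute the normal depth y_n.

Manning's equation rearranged: A R^(2/3) = nQ / (1·√S) = 0.024 × 0.0745 / (√0.0044) = 0.02696.
Trying y = 0.257 m: A R^(2/3) = 0.01228 — short.
Trying y = 0.413 m: A R^(2/3) = 0.04352 — over.
Trying y = 0.345 m: A R^(2/3) = 0.02694 — close enough.

y_n = 0.345 m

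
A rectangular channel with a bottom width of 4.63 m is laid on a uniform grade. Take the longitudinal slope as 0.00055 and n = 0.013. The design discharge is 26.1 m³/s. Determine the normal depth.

y_n = 2.7 m

Manning's equation rearranged: A R^(2/3) = nQ / (1·√S) = 0.013 × 26.1 / (√0.00055) = 14.47.
Try y = 1.9 m: A R^(2/3) = 9.051 — too small.
Try y = 3.22 m: A R^(2/3) = 18.18 — too large.
Try y = 2.7 m: A R^(2/3) = 14.48 — matches.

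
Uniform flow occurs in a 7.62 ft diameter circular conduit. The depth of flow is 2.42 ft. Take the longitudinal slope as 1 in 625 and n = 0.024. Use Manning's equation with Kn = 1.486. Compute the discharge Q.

For a circular section of diameter D = 7.62 ft at depth y = 2.42 ft, the central angle is θ = 2 arccos(1 − 2y/D) = 2.395 rad. Then A = (D²/8)(θ − sin θ) = 12.45 ft² and P = Dθ/2 = 9.124 ft.
Hydraulic radius R = A/P = 12.45/9.124 = 1.365 ft.
Manning's equation: Q = (1.486/n) A R^(2/3) S^(1/2) = (1.486/0.024) × 12.45 × 1.365^(2/3) × 0.0016^(1/2) = 37.9 ft³/s.

Q = 37.9 ft³/s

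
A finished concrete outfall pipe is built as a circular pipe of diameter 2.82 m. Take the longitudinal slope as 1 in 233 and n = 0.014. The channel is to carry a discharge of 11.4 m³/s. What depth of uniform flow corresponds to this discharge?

y_n = 1.4 m

Manning's equation rearranged: A R^(2/3) = nQ / (1·√S) = 0.014 × 11.4 / (√0.004292) = 2.436.
At y = 1.14 m: A R^(2/3) = 1.7 — short.
At y = 1.61 m: A R^(2/3) = 3.076 — over.
At y = 1.4 m: A R^(2/3) = 2.444 — ≈ 2.436.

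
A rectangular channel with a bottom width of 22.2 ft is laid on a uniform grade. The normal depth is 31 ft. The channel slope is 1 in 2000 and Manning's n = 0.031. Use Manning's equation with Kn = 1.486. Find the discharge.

Flow area A = b·y = 22.2 × 31 = 688.2 ft². Wetted perimeter P = b + 2y = 22.2 + 2×31 = 84.2 ft.
Hydraulic radius R = A/P = 688.2/84.2 = 8.173 ft.
Manning's equation: Q = (1.486/n) A R^(2/3) S^(1/2) = (1.486/0.031) × 688.2 × 8.173^(2/3) × 0.0005^(1/2) = 2990 ft³/s.

Q = 2990 ft³/s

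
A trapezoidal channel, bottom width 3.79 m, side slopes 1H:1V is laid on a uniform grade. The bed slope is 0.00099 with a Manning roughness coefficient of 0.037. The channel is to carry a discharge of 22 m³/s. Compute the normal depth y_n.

y_n = 2.85 m

Manning's equation rearranged: A R^(2/3) = nQ / (1·√S) = 0.037 × 22 / (√0.00099) = 25.87.
Try y = 1.99 m: A R^(2/3) = 13.14 — short.
Try y = 3.17 m: A R^(2/3) = 31.79 — over.
Try y = 2.85 m: A R^(2/3) = 25.85 — ≈ 25.87.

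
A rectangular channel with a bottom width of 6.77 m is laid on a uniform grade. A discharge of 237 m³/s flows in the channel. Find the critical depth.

For a rectangular channel, critical depth y_c = (q²/g)^(1/3) where q = Q/b = 237/6.77 = 35.01 m²/s.
So y_c = (35.01²/9.81)^(1/3) = 5 m.

y_c = 5 m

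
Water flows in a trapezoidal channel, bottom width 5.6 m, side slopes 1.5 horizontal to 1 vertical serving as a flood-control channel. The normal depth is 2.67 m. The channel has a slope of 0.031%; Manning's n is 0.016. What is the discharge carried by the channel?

Q = 39.9 m³/s

With bottom width b = 5.6 m and side slope z = 1.5: A = (b + zy)y = (5.6 + 1.5×2.67)×2.67 = 25.65 m²; P = b + 2y√(1+z²) = 5.6 + 2×2.67×1.803 = 15.23 m.
Hydraulic radius R = A/P = 25.65/15.23 = 1.684 m.
Manning's equation: Q = (1/n) A R^(2/3) S^(1/2) = (1/0.016) × 25.65 × 1.684^(2/3) × 0.00031^(1/2) = 39.9 m³/s.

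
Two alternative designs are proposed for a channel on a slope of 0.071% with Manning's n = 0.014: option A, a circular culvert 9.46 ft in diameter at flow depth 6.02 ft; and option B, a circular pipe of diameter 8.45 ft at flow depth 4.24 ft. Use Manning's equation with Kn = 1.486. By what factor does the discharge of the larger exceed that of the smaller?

Channel A: For a circular section of diameter D = 9.46 ft at depth y = 6.02 ft, the central angle is θ = 2 arccos(1 − 2y/D) = 3.694 rad. Then A = (D²/8)(θ − sin θ) = 47.19 ft² and P = Dθ/2 = 17.47 ft. Hydraulic radius R = A/P = 47.19/17.47 = 2.701 ft. Q_A = (1.486/0.014)·47.19·2.701^(2/3)·√0.00071 = 258.9 ft³/s.
Channel B: For a circular section of diameter D = 8.45 ft at depth y = 4.24 ft, the central angle is θ = 2 arccos(1 − 2y/D) = 3.149 rad. Then A = (D²/8)(θ − sin θ) = 28.17 ft² and P = Dθ/2 = 13.3 ft. Hydraulic radius R = A/P = 28.17/13.3 = 2.117 ft. Q_B = (1.486/0.014)·28.17·2.117^(2/3)·√0.00071 = 131.4 ft³/s.
The larger discharge is 258.9 ft³/s and the smaller is 131.4 ft³/s; the ratio is 1.97.

1.97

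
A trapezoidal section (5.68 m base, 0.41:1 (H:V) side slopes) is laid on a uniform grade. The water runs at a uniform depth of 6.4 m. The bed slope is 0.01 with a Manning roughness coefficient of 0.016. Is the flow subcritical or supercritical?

supercritical

With bottom width b = 5.68 m and side slope z = 0.41: A = (b + zy)y = (5.68 + 0.41×6.4)×6.4 = 53.15 m²; P = b + 2y√(1+z²) = 5.68 + 2×6.4×1.081 = 19.51 m.
Hydraulic radius R = A/P = 53.15/19.51 = 2.723 m.
V = (1/n) R^(2/3) √S = (1/0.016) × 2.723^(2/3) × √0.01 = 12.19 m/s. Hydraulic depth D_h = A/T = 53.15/10.93 = 4.863 m.
Froude number Fr = V/√(g·D_h) = 12.19/√(9.81×4.863) = 1.76, which is greater than 1, so the flow is supercritical.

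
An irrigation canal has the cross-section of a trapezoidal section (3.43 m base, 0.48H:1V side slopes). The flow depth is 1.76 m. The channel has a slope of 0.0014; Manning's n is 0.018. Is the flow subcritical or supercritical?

subcritical

With bottom width b = 3.43 m and side slope z = 0.48: A = (b + zy)y = (3.43 + 0.48×1.76)×1.76 = 7.524 m²; P = b + 2y√(1+z²) = 3.43 + 2×1.76×1.109 = 7.335 m.
Hydraulic radius R = A/P = 7.524/7.335 = 1.026 m.
V = (1/n) R^(2/3) √S = (1/0.018) × 1.026^(2/3) × √0.0014 = 2.114 m/s. Hydraulic depth D_h = A/T = 7.524/5.12 = 1.47 m.
Froude number Fr = V/√(g·D_h) = 2.114/√(9.81×1.47) = 0.557, which is less than 1, so the flow is subcritical.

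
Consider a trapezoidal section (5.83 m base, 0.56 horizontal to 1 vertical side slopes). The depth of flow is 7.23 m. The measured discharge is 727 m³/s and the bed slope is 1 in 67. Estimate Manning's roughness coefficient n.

With bottom width b = 5.83 m and side slope z = 0.56: A = (b + zy)y = (5.83 + 0.56×7.23)×7.23 = 71.42 m²; P = b + 2y√(1+z²) = 5.83 + 2×7.23×1.146 = 22.4 m.
Hydraulic radius R = A/P = 71.42/22.4 = 3.188 m.
Rearranging Manning's equation: n = (1/Q) A R^(2/3) S^(1/2) = (1/727) × 71.42 × 3.188^(2/3) × √0.01493 = 0.026.

n = 0.026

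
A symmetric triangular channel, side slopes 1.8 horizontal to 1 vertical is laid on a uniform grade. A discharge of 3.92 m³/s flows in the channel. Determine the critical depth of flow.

y_c = 0.993 m

At critical depth, Q² T / (g A³) = 1, i.e. A³/T = Q²/g = 3.92²/9.81 = 1.566.
Try y = 0.817 m: A³/T = 0.5897 — short.
Try y = 1.18 m: A³/T = 3.706 — over.
Try y = 0.993 m: A³/T = 1.564 — ≈ 1.566.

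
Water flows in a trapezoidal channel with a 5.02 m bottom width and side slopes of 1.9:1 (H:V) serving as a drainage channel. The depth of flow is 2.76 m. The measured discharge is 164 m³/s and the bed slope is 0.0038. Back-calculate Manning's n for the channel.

With bottom width b = 5.02 m and side slope z = 1.9: A = (b + zy)y = (5.02 + 1.9×2.76)×2.76 = 28.33 m²; P = b + 2y√(1+z²) = 5.02 + 2×2.76×2.147 = 16.87 m.
Hydraulic radius R = A/P = 28.33/16.87 = 1.679 m.
Rearranging Manning's equation: n = (1/Q) A R^(2/3) S^(1/2) = (1/164) × 28.33 × 1.679^(2/3) × √0.0038 = 0.015.

n = 0.015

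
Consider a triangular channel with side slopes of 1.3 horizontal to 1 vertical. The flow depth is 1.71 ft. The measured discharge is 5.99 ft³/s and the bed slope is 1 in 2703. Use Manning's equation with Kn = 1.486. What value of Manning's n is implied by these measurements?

For a triangular section with side slope z = 1.3: A = zy² = 1.3×1.71² = 3.801 ft²; P = 2y√(1+z²) = 2×1.71×1.64 = 5.609 ft.
Hydraulic radius R = A/P = 3.801/5.609 = 0.6777 ft.
Rearranging Manning's equation: n = (1.486/Q) A R^(2/3) S^(1/2) = (1.486/5.99) × 3.801 × 0.6777^(2/3) × √0.00037 = 0.014.

n = 0.014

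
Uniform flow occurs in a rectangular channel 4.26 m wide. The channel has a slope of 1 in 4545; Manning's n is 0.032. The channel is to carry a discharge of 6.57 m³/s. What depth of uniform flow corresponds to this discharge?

Manning's equation rearranged: A R^(2/3) = nQ / (1·√S) = 0.032 × 6.57 / (√0.00022) = 14.17.
Try y = 2.23 m: A R^(2/3) = 10.06 — short.
Try y = 3.55 m: A R^(2/3) = 18.3 — over.
Try y = 2.9 m: A R^(2/3) = 14.17 — close enough.

y_n = 2.9 m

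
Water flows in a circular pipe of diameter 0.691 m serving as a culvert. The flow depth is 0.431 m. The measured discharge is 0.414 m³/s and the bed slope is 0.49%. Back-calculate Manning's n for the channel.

n = 0.014

For a circular section of diameter D = 0.691 m at depth y = 0.431 m, the central angle is θ = 2 arccos(1 − 2y/D) = 3.642 rad. Then A = (D²/8)(θ − sin θ) = 0.246 m² and P = Dθ/2 = 1.258 m.
Hydraulic radius R = A/P = 0.246/1.258 = 0.1955 m.
Rearranging Manning's equation: n = (1/Q) A R^(2/3) S^(1/2) = (1/0.414) × 0.246 × 0.1955^(2/3) × √0.0049 = 0.014.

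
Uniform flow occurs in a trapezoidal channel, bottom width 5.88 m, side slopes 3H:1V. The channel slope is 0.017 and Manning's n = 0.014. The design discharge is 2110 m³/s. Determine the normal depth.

Manning's equation rearranged: A R^(2/3) = nQ / (1·√S) = 0.014 × 2110 / (√0.017) = 226.6.
At y = 6.63 m: A R^(2/3) = 399.4 — too large.
At y = 4.47 m: A R^(2/3) = 159.9 — too small.
At y = 5.2 m: A R^(2/3) = 226.2 — matches.

y_n = 5.2 m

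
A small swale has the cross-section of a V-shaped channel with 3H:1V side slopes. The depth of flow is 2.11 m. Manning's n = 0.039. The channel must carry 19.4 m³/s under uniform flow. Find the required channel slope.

For a triangular section with side slope z = 3: A = zy² = 3×2.11² = 13.36 m²; P = 2y√(1+z²) = 2×2.11×3.162 = 13.34 m.
Hydraulic radius R = A/P = 13.36/13.34 = 1.001 m.
From Manning's equation, S = [nQ / (1 A R^(2/3))]² = [0.039 × 19.4 / (1 × 13.36 × 1.001^(2/3))]² = 0.00321.

S = 0.00321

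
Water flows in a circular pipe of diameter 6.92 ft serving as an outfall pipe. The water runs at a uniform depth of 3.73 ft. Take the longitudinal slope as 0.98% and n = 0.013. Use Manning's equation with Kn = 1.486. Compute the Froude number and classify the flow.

For a circular section of diameter D = 6.92 ft at depth y = 3.73 ft, the central angle is θ = 2 arccos(1 − 2y/D) = 3.298 rad. Then A = (D²/8)(θ − sin θ) = 20.67 ft² and P = Dθ/2 = 11.41 ft.
Hydraulic radius R = A/P = 20.67/11.41 = 1.812 ft.
V = (1.486/n) R^(2/3) √S = (1.486/0.013) × 1.812^(2/3) × √0.0098 = 16.82 ft/s. Hydraulic depth D_h = A/T = 20.67/6.899 = 2.996 ft.
Froude number Fr = V/√(g·D_h) = 16.82/√(32.2×2.996) = 1.71, which is greater than 1, so the flow is supercritical.

supercritical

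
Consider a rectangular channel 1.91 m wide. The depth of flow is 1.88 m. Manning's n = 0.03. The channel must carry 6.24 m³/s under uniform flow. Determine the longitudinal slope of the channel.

Flow area A = b·y = 1.91 × 1.88 = 3.591 m². Wetted perimeter P = b + 2y = 1.91 + 2×1.88 = 5.67 m.
Hydraulic radius R = A/P = 3.591/5.67 = 0.6333 m.
From Manning's equation, S = [nQ / (1 A R^(2/3))]² = [0.03 × 6.24 / (1 × 3.591 × 0.6333^(2/3))]² = 0.005.

S = 0.005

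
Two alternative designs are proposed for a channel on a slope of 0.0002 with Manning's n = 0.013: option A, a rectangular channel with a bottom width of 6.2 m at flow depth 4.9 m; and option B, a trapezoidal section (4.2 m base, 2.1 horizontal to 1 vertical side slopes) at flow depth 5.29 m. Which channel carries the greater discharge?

Channel A: Flow area A = b·y = 6.2 × 4.9 = 30.38 m². Wetted perimeter P = b + 2y = 6.2 + 2×4.9 = 16 m. Hydraulic radius R = A/P = 30.38/16 = 1.899 m. Q_A = (1/0.013)·30.38·1.899^(2/3)·√0.0002 = 50.68 m³/s.
Channel B: With bottom width b = 4.2 m and side slope z = 2.1: A = (b + zy)y = (4.2 + 2.1×5.29)×5.29 = 80.98 m²; P = b + 2y√(1+z²) = 4.2 + 2×5.29×2.326 = 28.81 m. Hydraulic radius R = A/P = 80.98/28.81 = 2.811 m. Q_B = (1/0.013)·80.98·2.811^(2/3)·√0.0002 = 175.5 m³/s.
Q_A = 50.68 m³/s vs Q_B = 175.5 m³/s, so channel B carries more.

channel B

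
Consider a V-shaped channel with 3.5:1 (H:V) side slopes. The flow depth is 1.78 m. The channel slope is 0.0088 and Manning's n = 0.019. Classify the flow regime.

supercritical

For a triangular section with side slope z = 3.5: A = zy² = 3.5×1.78² = 11.09 m²; P = 2y√(1+z²) = 2×1.78×3.64 = 12.96 m.
Hydraulic radius R = A/P = 11.09/12.96 = 0.8558 m.
V = (1/n) R^(2/3) √S = (1/0.019) × 0.8558^(2/3) × √0.0088 = 4.45 m/s. Hydraulic depth D_h = A/T = 11.09/12.46 = 0.89 m.
Froude number Fr = V/√(g·D_h) = 4.45/√(9.81×0.89) = 1.51, which is greater than 1, so the flow is supercritical.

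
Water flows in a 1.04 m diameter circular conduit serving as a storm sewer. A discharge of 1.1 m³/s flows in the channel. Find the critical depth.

At critical depth, Q² T / (g A³) = 1, i.e. A³/T = Q²/g = 1.1²/9.81 = 0.1233.
At y = 0.672 m: A³/T = 0.1967 — high.
At y = 0.447 m: A³/T = 0.04131 — low.
At y = 0.595 m: A³/T = 0.1233 — close enough.

y_c = 0.595 m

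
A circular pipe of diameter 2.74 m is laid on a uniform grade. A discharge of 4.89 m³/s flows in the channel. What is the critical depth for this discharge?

At critical depth, Q² T / (g A³) = 1, i.e. A³/T = Q²/g = 4.89²/9.81 = 2.438.
Trying y = 1.11 m: A³/T = 4.179 — too large.
Trying y = 0.676 m: A³/T = 0.6131 — too small.
Trying y = 0.965 m: A³/T = 2.438 — close enough.

y_c = 0.965 m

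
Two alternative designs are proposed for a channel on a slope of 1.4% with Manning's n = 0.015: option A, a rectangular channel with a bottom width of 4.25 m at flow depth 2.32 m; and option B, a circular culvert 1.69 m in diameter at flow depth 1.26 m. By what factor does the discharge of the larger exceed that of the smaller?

Channel A: Flow area A = b·y = 4.25 × 2.32 = 9.86 m². Wetted perimeter P = b + 2y = 4.25 + 2×2.32 = 8.89 m. Hydraulic radius R = A/P = 9.86/8.89 = 1.109 m. Q_A = (1/0.015)·9.86·1.109^(2/3)·√0.014 = 83.34 m³/s.
Channel B: For a circular section of diameter D = 1.69 m at depth y = 1.26 m, the central angle is θ = 2 arccos(1 − 2y/D) = 4.168 rad. Then A = (D²/8)(θ − sin θ) = 1.794 m² and P = Dθ/2 = 3.522 m. Hydraulic radius R = A/P = 1.794/3.522 = 0.5092 m. Q_B = (1/0.015)·1.794·0.5092^(2/3)·√0.014 = 9.022 m³/s.
The larger discharge is 83.34 m³/s and the smaller is 9.022 m³/s; the ratio is 9.24.

9.24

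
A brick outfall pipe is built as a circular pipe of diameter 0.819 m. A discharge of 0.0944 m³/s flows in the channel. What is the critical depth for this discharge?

y_c = 0.179 m

At critical depth, Q² T / (g A³) = 1, i.e. A³/T = Q²/g = 0.0944²/9.81 = 0.0009084.
Trying y = 0.135 m: A³/T = 0.0003015 — low.
Trying y = 0.217 m: A³/T = 0.001931 — high.
Trying y = 0.179 m: A³/T = 0.0009115 — close enough.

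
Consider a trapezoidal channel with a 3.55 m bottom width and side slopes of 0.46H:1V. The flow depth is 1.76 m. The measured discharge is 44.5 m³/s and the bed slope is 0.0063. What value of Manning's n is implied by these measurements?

n = 0.014

With bottom width b = 3.55 m and side slope z = 0.46: A = (b + zy)y = (3.55 + 0.46×1.76)×1.76 = 7.673 m²; P = b + 2y√(1+z²) = 3.55 + 2×1.76×1.101 = 7.425 m.
Hydraulic radius R = A/P = 7.673/7.425 = 1.033 m.
Rearranging Manning's equation: n = (1/Q) A R^(2/3) S^(1/2) = (1/44.5) × 7.673 × 1.033^(2/3) × √0.0063 = 0.014.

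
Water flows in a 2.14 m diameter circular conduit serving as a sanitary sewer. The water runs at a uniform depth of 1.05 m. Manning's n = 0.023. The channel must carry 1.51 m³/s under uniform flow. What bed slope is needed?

For a circular section of diameter D = 2.14 m at depth y = 1.05 m, the central angle is θ = 2 arccos(1 − 2y/D) = 3.104 rad. Then A = (D²/8)(θ − sin θ) = 1.756 m² and P = Dθ/2 = 3.322 m.
Hydraulic radius R = A/P = 1.756/3.322 = 0.5286 m.
From Manning's equation, S = [nQ / (1 A R^(2/3))]² = [0.023 × 1.51 / (1 × 1.756 × 0.5286^(2/3))]² = 0.000916.

S = 0.000916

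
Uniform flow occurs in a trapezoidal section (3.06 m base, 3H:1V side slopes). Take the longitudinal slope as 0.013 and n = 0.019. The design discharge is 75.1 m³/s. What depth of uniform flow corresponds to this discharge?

Manning's equation rearranged: A R^(2/3) = nQ / (1·√S) = 0.019 × 75.1 / (√0.013) = 12.51.
Try y = 1.93 m: A R^(2/3) = 18.41 — high.
Try y = 1.19 m: A R^(2/3) = 6.485 — low.
Try y = 1.62 m: A R^(2/3) = 12.52 — close enough.

y_n = 1.62 m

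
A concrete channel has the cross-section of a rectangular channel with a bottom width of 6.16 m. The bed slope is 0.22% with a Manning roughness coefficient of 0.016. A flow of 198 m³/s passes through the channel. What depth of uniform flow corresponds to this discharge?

y_n = 6.67 m

Manning's equation rearranged: A R^(2/3) = nQ / (1·√S) = 0.016 × 198 / (√0.0022) = 67.54.
Trying y = 4.79 m: A R^(2/3) = 44.86 — low.
Trying y = 8.36 m: A R^(2/3) = 88.45 — high.
Trying y = 6.67 m: A R^(2/3) = 67.53 — close enough.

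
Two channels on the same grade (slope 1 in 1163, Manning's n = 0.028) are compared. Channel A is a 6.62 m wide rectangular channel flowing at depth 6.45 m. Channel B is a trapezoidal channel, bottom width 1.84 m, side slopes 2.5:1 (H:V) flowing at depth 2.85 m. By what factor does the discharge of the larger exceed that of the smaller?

Channel A: Flow area A = b·y = 6.62 × 6.45 = 42.7 m². Wetted perimeter P = b + 2y = 6.62 + 2×6.45 = 19.52 m. Hydraulic radius R = A/P = 42.7/19.52 = 2.187 m. Q_A = (1/0.028)·42.7·2.187^(2/3)·√0.0008598 = 75.35 m³/s.
Channel B: With bottom width b = 1.84 m and side slope z = 2.5: A = (b + zy)y = (1.84 + 2.5×2.85)×2.85 = 25.55 m²; P = b + 2y√(1+z²) = 1.84 + 2×2.85×2.693 = 17.19 m. Hydraulic radius R = A/P = 25.55/17.19 = 1.487 m. Q_B = (1/0.028)·25.55·1.487^(2/3)·√0.0008598 = 34.85 m³/s.
The larger discharge is 75.35 m³/s and the smaller is 34.85 m³/s; the ratio is 2.16.

2.16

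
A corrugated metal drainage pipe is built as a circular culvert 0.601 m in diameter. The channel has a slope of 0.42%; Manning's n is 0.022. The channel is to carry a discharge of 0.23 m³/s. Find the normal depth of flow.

Manning's equation rearranged: A R^(2/3) = nQ / (1·√S) = 0.022 × 0.23 / (√0.0042) = 0.07808.
Trying y = 0.559 m: A R^(2/3) = 0.08621 — too large.
Trying y = 0.479 m: A R^(2/3) = 0.07808 — close enough.

y_n = 0.479 m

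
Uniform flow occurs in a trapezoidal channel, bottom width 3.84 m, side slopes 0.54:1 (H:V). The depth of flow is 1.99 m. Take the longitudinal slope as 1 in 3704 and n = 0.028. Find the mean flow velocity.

V = 0.651 m/s

With bottom width b = 3.84 m and side slope z = 0.54: A = (b + zy)y = (3.84 + 0.54×1.99)×1.99 = 9.78 m²; P = b + 2y√(1+z²) = 3.84 + 2×1.99×1.136 = 8.363 m.
Hydraulic radius R = A/P = 9.78/8.363 = 1.169 m.
From Manning's equation, V = (1/n) R^(2/3) S^(1/2) = (1/0.028) × 1.169^(2/3) × 0.00027^(1/2) = 0.651 m/s.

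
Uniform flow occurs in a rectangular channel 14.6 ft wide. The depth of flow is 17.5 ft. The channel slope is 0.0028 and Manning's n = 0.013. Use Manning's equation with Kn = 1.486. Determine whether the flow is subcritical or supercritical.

Flow area A = b·y = 14.6 × 17.5 = 255.5 ft². Wetted perimeter P = b + 2y = 14.6 + 2×17.5 = 49.6 ft.
Hydraulic radius R = A/P = 255.5/49.6 = 5.151 ft.
V = (1.486/n) R^(2/3) √S = (1.486/0.013) × 5.151^(2/3) × √0.0028 = 18.04 ft/s. Hydraulic depth D_h = A/T = 255.5/14.6 = 17.5 ft.
Froude number Fr = V/√(g·D_h) = 18.04/√(32.2×17.5) = 0.76, which is less than 1, so the flow is subcritical.

subcritical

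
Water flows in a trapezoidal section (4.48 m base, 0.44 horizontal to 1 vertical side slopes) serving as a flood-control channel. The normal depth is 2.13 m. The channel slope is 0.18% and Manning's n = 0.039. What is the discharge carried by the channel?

Q = 14.7 m³/s

With bottom width b = 4.48 m and side slope z = 0.44: A = (b + zy)y = (4.48 + 0.44×2.13)×2.13 = 11.54 m²; P = b + 2y√(1+z²) = 4.48 + 2×2.13×1.093 = 9.134 m.
Hydraulic radius R = A/P = 11.54/9.134 = 1.263 m.
Manning's equation: Q = (1/n) A R^(2/3) S^(1/2) = (1/0.039) × 11.54 × 1.263^(2/3) × 0.0018^(1/2) = 14.7 m³/s.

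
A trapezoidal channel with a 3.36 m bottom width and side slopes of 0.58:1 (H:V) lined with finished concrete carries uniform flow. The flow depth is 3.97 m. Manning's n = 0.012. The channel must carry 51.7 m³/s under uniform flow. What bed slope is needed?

With bottom width b = 3.36 m and side slope z = 0.58: A = (b + zy)y = (3.36 + 0.58×3.97)×3.97 = 22.48 m²; P = b + 2y√(1+z²) = 3.36 + 2×3.97×1.156 = 12.54 m.
Hydraulic radius R = A/P = 22.48/12.54 = 1.793 m.
From Manning's equation, S = [nQ / (1 A R^(2/3))]² = [0.012 × 51.7 / (1 × 22.48 × 1.793^(2/3))]² = 0.00035.

S = 0.00035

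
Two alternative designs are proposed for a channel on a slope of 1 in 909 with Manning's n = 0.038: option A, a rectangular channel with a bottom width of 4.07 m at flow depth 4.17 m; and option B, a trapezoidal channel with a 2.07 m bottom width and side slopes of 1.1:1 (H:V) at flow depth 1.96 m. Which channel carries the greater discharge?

channel A

Channel A: Flow area A = b·y = 4.07 × 4.17 = 16.97 m². Wetted perimeter P = b + 2y = 4.07 + 2×4.17 = 12.41 m. Hydraulic radius R = A/P = 16.97/12.41 = 1.368 m. Q_A = (1/0.038)·16.97·1.368^(2/3)·√0.0011 = 18.25 m³/s.
Channel B: With bottom width b = 2.07 m and side slope z = 1.1: A = (b + zy)y = (2.07 + 1.1×1.96)×1.96 = 8.283 m²; P = b + 2y√(1+z²) = 2.07 + 2×1.96×1.487 = 7.897 m. Hydraulic radius R = A/P = 8.283/7.897 = 1.049 m. Q_B = (1/0.038)·8.283·1.049^(2/3)·√0.0011 = 7.463 m³/s.
Q_A = 18.25 m³/s vs Q_B = 7.463 m³/s, so channel A carries more.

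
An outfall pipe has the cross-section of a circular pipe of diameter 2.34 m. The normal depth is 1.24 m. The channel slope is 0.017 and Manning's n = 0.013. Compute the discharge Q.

For a circular section of diameter D = 2.34 m at depth y = 1.24 m, the central angle is θ = 2 arccos(1 − 2y/D) = 3.261 rad. Then A = (D²/8)(θ − sin θ) = 2.314 m² and P = Dθ/2 = 3.816 m.
Hydraulic radius R = A/P = 2.314/3.816 = 0.6064 m.
Manning's equation: Q = (1/n) A R^(2/3) S^(1/2) = (1/0.013) × 2.314 × 0.6064^(2/3) × 0.017^(1/2) = 16.6 m³/s.

Q = 16.6 m³/s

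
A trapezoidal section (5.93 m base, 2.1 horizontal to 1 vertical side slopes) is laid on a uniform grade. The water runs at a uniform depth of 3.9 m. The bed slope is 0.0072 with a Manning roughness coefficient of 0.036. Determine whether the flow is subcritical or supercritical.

With bottom width b = 5.93 m and side slope z = 2.1: A = (b + zy)y = (5.93 + 2.1×3.9)×3.9 = 55.07 m²; P = b + 2y√(1+z²) = 5.93 + 2×3.9×2.326 = 24.07 m.
Hydraulic radius R = A/P = 55.07/24.07 = 2.288 m.
V = (1/n) R^(2/3) √S = (1/0.036) × 2.288^(2/3) × √0.0072 = 4.092 m/s. Hydraulic depth D_h = A/T = 55.07/22.31 = 2.468 m.
Froude number Fr = V/√(g·D_h) = 4.092/√(9.81×2.468) = 0.832, which is less than 1, so the flow is subcritical.

subcritical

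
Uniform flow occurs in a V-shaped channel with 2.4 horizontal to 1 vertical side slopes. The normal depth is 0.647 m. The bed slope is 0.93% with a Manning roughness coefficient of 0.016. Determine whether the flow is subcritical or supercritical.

For a triangular section with side slope z = 2.4: A = zy² = 2.4×0.647² = 1.005 m²; P = 2y√(1+z²) = 2×0.647×2.6 = 3.364 m.
Hydraulic radius R = A/P = 1.005/3.364 = 0.2986 m.
V = (1/n) R^(2/3) √S = (1/0.016) × 0.2986^(2/3) × √0.0093 = 2.693 m/s. Hydraulic depth D_h = A/T = 1.005/3.106 = 0.3235 m.
Froude number Fr = V/√(g·D_h) = 2.693/√(9.81×0.3235) = 1.51, which is greater than 1, so the flow is supercritical.

supercritical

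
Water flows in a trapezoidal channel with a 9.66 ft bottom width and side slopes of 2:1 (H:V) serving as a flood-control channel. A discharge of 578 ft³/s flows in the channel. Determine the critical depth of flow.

At critical depth, Q² T / (g A³) = 1, i.e. A³/T = Q²/g = 578²/32.2 = 10380.
Trying y = 4.04 ft: A³/T = 14260 — over.
Trying y = 2.59 ft: A³/T = 2836 — short.
Trying y = 3.71 ft: A³/T = 10390 — close enough.

y_c = 3.71 ft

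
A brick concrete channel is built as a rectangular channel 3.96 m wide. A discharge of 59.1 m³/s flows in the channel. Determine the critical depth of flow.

For a rectangular channel, critical depth y_c = (q²/g)^(1/3) where q = Q/b = 59.1/3.96 = 14.92 m²/s.
So y_c = (14.92²/9.81)^(1/3) = 2.83 m.

y_c = 2.83 m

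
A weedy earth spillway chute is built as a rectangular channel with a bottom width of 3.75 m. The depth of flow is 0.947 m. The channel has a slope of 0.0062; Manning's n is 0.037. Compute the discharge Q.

Flow area A = b·y = 3.75 × 0.947 = 3.551 m². Wetted perimeter P = b + 2y = 3.75 + 2×0.947 = 5.644 m.
Hydraulic radius R = A/P = 3.551/5.644 = 0.6292 m.
Manning's equation: Q = (1/n) A R^(2/3) S^(1/2) = (1/0.037) × 3.551 × 0.6292^(2/3) × 0.0062^(1/2) = 5.55 m³/s.

Q = 5.55 m³/s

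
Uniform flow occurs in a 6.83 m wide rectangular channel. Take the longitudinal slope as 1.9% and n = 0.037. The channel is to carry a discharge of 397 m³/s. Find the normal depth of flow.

Manning's equation rearranged: A R^(2/3) = nQ / (1·√S) = 0.037 × 397 / (√0.019) = 106.6.
Trying y = 9.3 m: A R^(2/3) = 116.9 — high.
Trying y = 6.24 m: A R^(2/3) = 72.25 — low.
Trying y = 8.6 m: A R^(2/3) = 106.6 — matches.

y_n = 8.6 m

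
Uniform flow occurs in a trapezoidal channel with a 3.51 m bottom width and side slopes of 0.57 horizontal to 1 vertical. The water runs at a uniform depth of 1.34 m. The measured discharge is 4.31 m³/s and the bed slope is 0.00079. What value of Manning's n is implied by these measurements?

n = 0.034

With bottom width b = 3.51 m and side slope z = 0.57: A = (b + zy)y = (3.51 + 0.57×1.34)×1.34 = 5.727 m²; P = b + 2y√(1+z²) = 3.51 + 2×1.34×1.151 = 6.595 m.
Hydraulic radius R = A/P = 5.727/6.595 = 0.8684 m.
Rearranging Manning's equation: n = (1/Q) A R^(2/3) S^(1/2) = (1/4.31) × 5.727 × 0.8684^(2/3) × √0.00079 = 0.034.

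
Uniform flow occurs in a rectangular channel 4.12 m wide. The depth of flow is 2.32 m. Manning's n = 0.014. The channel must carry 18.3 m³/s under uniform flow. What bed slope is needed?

S = 0.00064

Flow area A = b·y = 4.12 × 2.32 = 9.558 m². Wetted perimeter P = b + 2y = 4.12 + 2×2.32 = 8.76 m.
Hydraulic radius R = A/P = 9.558/8.76 = 1.091 m.
From Manning's equation, S = [nQ / (1 A R^(2/3))]² = [0.014 × 18.3 / (1 × 9.558 × 1.091^(2/3))]² = 0.00064.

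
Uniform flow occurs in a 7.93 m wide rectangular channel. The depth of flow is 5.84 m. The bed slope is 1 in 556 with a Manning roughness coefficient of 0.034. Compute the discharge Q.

Flow area A = b·y = 7.93 × 5.84 = 46.31 m². Wetted perimeter P = b + 2y = 7.93 + 2×5.84 = 19.61 m.
Hydraulic radius R = A/P = 46.31/19.61 = 2.362 m.
Manning's equation: Q = (1/n) A R^(2/3) S^(1/2) = (1/0.034) × 46.31 × 2.362^(2/3) × 0.001799^(1/2) = 102 m³/s.

Q = 102 m³/s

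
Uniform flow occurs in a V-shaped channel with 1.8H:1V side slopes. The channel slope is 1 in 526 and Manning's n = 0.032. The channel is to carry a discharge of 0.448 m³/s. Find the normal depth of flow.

Manning's equation rearranged: A R^(2/3) = nQ / (1·√S) = 0.032 × 0.448 / (√0.001901) = 0.3288.
Trying y = 0.472 m: A R^(2/3) = 0.14 — too small.
Trying y = 0.788 m: A R^(2/3) = 0.5492 — too large.
Trying y = 0.65 m: A R^(2/3) = 0.3287 — matches.

y_n = 0.65 m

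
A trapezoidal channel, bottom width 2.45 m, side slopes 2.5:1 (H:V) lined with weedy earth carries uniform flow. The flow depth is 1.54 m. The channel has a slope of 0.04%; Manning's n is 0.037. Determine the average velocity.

V = 0.505 m/s

With bottom width b = 2.45 m and side slope z = 2.5: A = (b + zy)y = (2.45 + 2.5×1.54)×1.54 = 9.702 m²; P = b + 2y√(1+z²) = 2.45 + 2×1.54×2.693 = 10.74 m.
Hydraulic radius R = A/P = 9.702/10.74 = 0.9031 m.
From Manning's equation, V = (1/n) R^(2/3) S^(1/2) = (1/0.037) × 0.9031^(2/3) × 0.0004^(1/2) = 0.505 m/s.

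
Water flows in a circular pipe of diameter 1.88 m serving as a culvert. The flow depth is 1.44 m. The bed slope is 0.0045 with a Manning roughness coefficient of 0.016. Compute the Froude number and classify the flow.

subcritical

For a circular section of diameter D = 1.88 m at depth y = 1.44 m, the central angle is θ = 2 arccos(1 − 2y/D) = 4.263 rad. Then A = (D²/8)(θ − sin θ) = 2.282 m² and P = Dθ/2 = 4.008 m.
Hydraulic radius R = A/P = 2.282/4.008 = 0.5693 m.
V = (1/n) R^(2/3) √S = (1/0.016) × 0.5693^(2/3) × √0.0045 = 2.88 m/s. Hydraulic depth D_h = A/T = 2.282/1.592 = 1.433 m.
Froude number Fr = V/√(g·D_h) = 2.88/√(9.81×1.433) = 0.768, which is less than 1, so the flow is subcritical.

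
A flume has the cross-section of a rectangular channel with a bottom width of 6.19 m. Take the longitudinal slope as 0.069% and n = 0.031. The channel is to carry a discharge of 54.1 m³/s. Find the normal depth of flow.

y_n = 6.33 m

Manning's equation rearranged: A R^(2/3) = nQ / (1·√S) = 0.031 × 54.1 / (√0.00069) = 63.85.
Try y = 4.63 m: A R^(2/3) = 43.27 — too small.
Try y = 6.33 m: A R^(2/3) = 63.82 — matches.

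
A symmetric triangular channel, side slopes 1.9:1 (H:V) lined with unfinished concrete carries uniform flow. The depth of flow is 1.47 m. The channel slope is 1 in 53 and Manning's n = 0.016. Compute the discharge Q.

Q = 26.5 m³/s

For a triangular section with side slope z = 1.9: A = zy² = 1.9×1.47² = 4.106 m²; P = 2y√(1+z²) = 2×1.47×2.147 = 6.312 m.
Hydraulic radius R = A/P = 4.106/6.312 = 0.6504 m.
Manning's equation: Q = (1/n) A R^(2/3) S^(1/2) = (1/0.016) × 4.106 × 0.6504^(2/3) × 0.01887^(1/2) = 26.5 m³/s.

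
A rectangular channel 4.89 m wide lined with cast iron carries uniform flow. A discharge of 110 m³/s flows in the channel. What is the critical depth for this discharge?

y_c = 3.72 m

For a rectangular channel, critical depth y_c = (q²/g)^(1/3) where q = Q/b = 110/4.89 = 22.49 m²/s.
So y_c = (22.49²/9.81)^(1/3) = 3.72 m.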